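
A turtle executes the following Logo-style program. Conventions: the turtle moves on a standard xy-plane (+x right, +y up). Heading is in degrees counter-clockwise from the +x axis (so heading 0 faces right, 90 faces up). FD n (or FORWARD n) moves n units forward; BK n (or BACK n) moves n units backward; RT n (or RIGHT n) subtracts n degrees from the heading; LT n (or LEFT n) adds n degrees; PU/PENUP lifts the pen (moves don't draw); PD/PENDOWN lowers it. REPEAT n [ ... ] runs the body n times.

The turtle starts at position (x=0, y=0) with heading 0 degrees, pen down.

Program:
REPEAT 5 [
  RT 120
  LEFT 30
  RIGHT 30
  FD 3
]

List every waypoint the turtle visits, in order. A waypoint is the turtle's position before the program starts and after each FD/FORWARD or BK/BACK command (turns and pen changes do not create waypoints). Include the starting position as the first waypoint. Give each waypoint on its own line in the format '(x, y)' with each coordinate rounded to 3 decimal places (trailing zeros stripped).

Executing turtle program step by step:
Start: pos=(0,0), heading=0, pen down
REPEAT 5 [
  -- iteration 1/5 --
  RT 120: heading 0 -> 240
  LT 30: heading 240 -> 270
  RT 30: heading 270 -> 240
  FD 3: (0,0) -> (-1.5,-2.598) [heading=240, draw]
  -- iteration 2/5 --
  RT 120: heading 240 -> 120
  LT 30: heading 120 -> 150
  RT 30: heading 150 -> 120
  FD 3: (-1.5,-2.598) -> (-3,0) [heading=120, draw]
  -- iteration 3/5 --
  RT 120: heading 120 -> 0
  LT 30: heading 0 -> 30
  RT 30: heading 30 -> 0
  FD 3: (-3,0) -> (0,0) [heading=0, draw]
  -- iteration 4/5 --
  RT 120: heading 0 -> 240
  LT 30: heading 240 -> 270
  RT 30: heading 270 -> 240
  FD 3: (0,0) -> (-1.5,-2.598) [heading=240, draw]
  -- iteration 5/5 --
  RT 120: heading 240 -> 120
  LT 30: heading 120 -> 150
  RT 30: heading 150 -> 120
  FD 3: (-1.5,-2.598) -> (-3,0) [heading=120, draw]
]
Final: pos=(-3,0), heading=120, 5 segment(s) drawn
Waypoints (6 total):
(0, 0)
(-1.5, -2.598)
(-3, 0)
(0, 0)
(-1.5, -2.598)
(-3, 0)

Answer: (0, 0)
(-1.5, -2.598)
(-3, 0)
(0, 0)
(-1.5, -2.598)
(-3, 0)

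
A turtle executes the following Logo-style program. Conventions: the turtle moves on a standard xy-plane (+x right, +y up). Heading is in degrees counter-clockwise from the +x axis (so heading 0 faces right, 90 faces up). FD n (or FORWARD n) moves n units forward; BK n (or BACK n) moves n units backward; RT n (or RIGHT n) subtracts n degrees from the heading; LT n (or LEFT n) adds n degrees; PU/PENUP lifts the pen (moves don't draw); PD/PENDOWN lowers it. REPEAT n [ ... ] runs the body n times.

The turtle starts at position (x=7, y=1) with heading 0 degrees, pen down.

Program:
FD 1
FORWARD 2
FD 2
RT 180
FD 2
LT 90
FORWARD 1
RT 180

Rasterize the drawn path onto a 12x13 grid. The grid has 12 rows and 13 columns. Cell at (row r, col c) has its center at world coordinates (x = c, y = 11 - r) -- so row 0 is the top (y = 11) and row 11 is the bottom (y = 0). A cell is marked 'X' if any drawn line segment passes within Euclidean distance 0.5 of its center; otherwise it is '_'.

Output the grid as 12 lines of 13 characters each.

Answer: _____________
_____________
_____________
_____________
_____________
_____________
_____________
_____________
_____________
_____________
_______XXXXXX
__________X__

Derivation:
Segment 0: (7,1) -> (8,1)
Segment 1: (8,1) -> (10,1)
Segment 2: (10,1) -> (12,1)
Segment 3: (12,1) -> (10,1)
Segment 4: (10,1) -> (10,-0)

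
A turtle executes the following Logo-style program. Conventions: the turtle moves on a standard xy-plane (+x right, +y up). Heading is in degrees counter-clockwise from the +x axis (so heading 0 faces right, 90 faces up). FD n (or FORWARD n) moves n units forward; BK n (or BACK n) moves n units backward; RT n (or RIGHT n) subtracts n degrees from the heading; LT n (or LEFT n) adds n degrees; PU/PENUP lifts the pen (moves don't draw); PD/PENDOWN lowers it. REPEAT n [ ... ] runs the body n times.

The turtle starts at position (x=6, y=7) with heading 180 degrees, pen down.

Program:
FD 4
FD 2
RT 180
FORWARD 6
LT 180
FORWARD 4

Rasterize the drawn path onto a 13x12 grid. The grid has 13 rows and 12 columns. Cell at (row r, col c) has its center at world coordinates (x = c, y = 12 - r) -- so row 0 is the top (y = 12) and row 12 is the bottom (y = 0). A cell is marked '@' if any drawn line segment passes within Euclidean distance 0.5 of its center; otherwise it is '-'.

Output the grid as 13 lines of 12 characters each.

Answer: ------------
------------
------------
------------
------------
@@@@@@@-----
------------
------------
------------
------------
------------
------------
------------

Derivation:
Segment 0: (6,7) -> (2,7)
Segment 1: (2,7) -> (0,7)
Segment 2: (0,7) -> (6,7)
Segment 3: (6,7) -> (2,7)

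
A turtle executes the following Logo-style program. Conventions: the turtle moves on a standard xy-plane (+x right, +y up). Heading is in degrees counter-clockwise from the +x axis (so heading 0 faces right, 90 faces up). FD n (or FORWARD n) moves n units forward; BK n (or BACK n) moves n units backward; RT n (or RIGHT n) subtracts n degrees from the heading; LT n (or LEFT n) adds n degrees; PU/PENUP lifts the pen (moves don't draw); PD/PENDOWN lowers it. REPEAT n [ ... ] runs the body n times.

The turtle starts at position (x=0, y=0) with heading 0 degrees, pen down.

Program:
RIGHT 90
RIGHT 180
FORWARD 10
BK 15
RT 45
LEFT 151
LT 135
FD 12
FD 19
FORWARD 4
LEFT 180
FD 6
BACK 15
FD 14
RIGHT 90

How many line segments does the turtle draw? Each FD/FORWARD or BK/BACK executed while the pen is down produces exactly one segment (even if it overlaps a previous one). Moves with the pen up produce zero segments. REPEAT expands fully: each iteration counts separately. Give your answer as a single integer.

Executing turtle program step by step:
Start: pos=(0,0), heading=0, pen down
RT 90: heading 0 -> 270
RT 180: heading 270 -> 90
FD 10: (0,0) -> (0,10) [heading=90, draw]
BK 15: (0,10) -> (0,-5) [heading=90, draw]
RT 45: heading 90 -> 45
LT 151: heading 45 -> 196
LT 135: heading 196 -> 331
FD 12: (0,-5) -> (10.495,-10.818) [heading=331, draw]
FD 19: (10.495,-10.818) -> (27.113,-20.029) [heading=331, draw]
FD 4: (27.113,-20.029) -> (30.612,-21.968) [heading=331, draw]
LT 180: heading 331 -> 151
FD 6: (30.612,-21.968) -> (25.364,-19.059) [heading=151, draw]
BK 15: (25.364,-19.059) -> (38.483,-26.332) [heading=151, draw]
FD 14: (38.483,-26.332) -> (26.239,-19.544) [heading=151, draw]
RT 90: heading 151 -> 61
Final: pos=(26.239,-19.544), heading=61, 8 segment(s) drawn
Segments drawn: 8

Answer: 8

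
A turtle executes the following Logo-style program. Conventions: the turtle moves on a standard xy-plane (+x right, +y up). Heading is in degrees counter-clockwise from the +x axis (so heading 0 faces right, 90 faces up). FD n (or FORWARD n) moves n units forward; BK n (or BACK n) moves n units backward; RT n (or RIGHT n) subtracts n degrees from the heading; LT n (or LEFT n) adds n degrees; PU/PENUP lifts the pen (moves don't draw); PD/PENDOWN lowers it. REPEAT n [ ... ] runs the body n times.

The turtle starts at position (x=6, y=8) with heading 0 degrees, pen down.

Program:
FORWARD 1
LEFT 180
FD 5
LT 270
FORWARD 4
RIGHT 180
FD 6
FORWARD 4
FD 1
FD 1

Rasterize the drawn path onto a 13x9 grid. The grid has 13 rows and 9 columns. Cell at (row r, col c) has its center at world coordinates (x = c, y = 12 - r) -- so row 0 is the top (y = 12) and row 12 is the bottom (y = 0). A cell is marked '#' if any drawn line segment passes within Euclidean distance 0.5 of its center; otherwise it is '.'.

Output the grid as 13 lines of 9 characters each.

Answer: ..#......
..#......
..#......
..#......
..######.
..#......
..#......
..#......
..#......
..#......
..#......
..#......
..#......

Derivation:
Segment 0: (6,8) -> (7,8)
Segment 1: (7,8) -> (2,8)
Segment 2: (2,8) -> (2,12)
Segment 3: (2,12) -> (2,6)
Segment 4: (2,6) -> (2,2)
Segment 5: (2,2) -> (2,1)
Segment 6: (2,1) -> (2,0)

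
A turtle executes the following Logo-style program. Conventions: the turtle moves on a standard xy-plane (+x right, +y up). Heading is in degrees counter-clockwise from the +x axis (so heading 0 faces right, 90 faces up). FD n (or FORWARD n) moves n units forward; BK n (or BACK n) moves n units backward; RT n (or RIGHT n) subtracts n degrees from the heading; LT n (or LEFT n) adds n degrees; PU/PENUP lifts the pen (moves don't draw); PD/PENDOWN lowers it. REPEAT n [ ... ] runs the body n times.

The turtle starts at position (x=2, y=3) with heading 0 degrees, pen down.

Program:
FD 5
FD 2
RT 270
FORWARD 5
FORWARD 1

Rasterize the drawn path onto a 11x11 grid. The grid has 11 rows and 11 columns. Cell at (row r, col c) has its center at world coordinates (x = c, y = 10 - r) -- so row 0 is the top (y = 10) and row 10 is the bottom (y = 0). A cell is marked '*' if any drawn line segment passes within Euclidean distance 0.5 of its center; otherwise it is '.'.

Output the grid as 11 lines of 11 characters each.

Answer: ...........
.........*.
.........*.
.........*.
.........*.
.........*.
.........*.
..********.
...........
...........
...........

Derivation:
Segment 0: (2,3) -> (7,3)
Segment 1: (7,3) -> (9,3)
Segment 2: (9,3) -> (9,8)
Segment 3: (9,8) -> (9,9)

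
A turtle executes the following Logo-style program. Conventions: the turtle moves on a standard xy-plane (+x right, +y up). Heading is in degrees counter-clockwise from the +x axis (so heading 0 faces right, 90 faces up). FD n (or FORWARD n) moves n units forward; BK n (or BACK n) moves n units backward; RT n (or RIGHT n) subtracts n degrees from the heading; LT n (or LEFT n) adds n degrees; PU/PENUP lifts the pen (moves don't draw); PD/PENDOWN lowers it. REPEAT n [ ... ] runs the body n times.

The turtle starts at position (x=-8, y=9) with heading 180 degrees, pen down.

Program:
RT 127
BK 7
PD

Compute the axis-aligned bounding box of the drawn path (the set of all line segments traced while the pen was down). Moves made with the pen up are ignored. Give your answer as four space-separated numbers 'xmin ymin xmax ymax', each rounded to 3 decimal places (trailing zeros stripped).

Executing turtle program step by step:
Start: pos=(-8,9), heading=180, pen down
RT 127: heading 180 -> 53
BK 7: (-8,9) -> (-12.213,3.41) [heading=53, draw]
PD: pen down
Final: pos=(-12.213,3.41), heading=53, 1 segment(s) drawn

Segment endpoints: x in {-12.213, -8}, y in {3.41, 9}
xmin=-12.213, ymin=3.41, xmax=-8, ymax=9

Answer: -12.213 3.41 -8 9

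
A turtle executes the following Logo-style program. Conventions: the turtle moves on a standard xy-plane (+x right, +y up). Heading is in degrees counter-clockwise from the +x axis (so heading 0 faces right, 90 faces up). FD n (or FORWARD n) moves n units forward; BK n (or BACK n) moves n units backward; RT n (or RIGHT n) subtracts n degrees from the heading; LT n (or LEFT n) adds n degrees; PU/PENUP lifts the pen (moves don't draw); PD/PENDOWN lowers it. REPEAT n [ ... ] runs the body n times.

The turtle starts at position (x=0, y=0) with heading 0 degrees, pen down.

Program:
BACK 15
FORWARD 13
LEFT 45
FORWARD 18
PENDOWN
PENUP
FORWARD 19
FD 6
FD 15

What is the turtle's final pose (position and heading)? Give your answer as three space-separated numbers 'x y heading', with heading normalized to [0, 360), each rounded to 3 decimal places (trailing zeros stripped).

Answer: 39.012 41.012 45

Derivation:
Executing turtle program step by step:
Start: pos=(0,0), heading=0, pen down
BK 15: (0,0) -> (-15,0) [heading=0, draw]
FD 13: (-15,0) -> (-2,0) [heading=0, draw]
LT 45: heading 0 -> 45
FD 18: (-2,0) -> (10.728,12.728) [heading=45, draw]
PD: pen down
PU: pen up
FD 19: (10.728,12.728) -> (24.163,26.163) [heading=45, move]
FD 6: (24.163,26.163) -> (28.406,30.406) [heading=45, move]
FD 15: (28.406,30.406) -> (39.012,41.012) [heading=45, move]
Final: pos=(39.012,41.012), heading=45, 3 segment(s) drawn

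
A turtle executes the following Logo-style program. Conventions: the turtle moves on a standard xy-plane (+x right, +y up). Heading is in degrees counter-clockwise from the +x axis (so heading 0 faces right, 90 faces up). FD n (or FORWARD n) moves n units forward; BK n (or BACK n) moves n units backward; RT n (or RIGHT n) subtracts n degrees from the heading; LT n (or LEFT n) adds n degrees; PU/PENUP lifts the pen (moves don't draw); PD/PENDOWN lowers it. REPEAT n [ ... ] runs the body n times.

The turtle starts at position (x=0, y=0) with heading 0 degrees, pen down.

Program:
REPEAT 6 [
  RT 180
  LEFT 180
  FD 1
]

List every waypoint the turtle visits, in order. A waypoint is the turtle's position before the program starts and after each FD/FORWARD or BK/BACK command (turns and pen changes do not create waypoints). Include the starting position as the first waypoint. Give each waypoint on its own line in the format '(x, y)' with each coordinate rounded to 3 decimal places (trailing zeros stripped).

Answer: (0, 0)
(1, 0)
(2, 0)
(3, 0)
(4, 0)
(5, 0)
(6, 0)

Derivation:
Executing turtle program step by step:
Start: pos=(0,0), heading=0, pen down
REPEAT 6 [
  -- iteration 1/6 --
  RT 180: heading 0 -> 180
  LT 180: heading 180 -> 0
  FD 1: (0,0) -> (1,0) [heading=0, draw]
  -- iteration 2/6 --
  RT 180: heading 0 -> 180
  LT 180: heading 180 -> 0
  FD 1: (1,0) -> (2,0) [heading=0, draw]
  -- iteration 3/6 --
  RT 180: heading 0 -> 180
  LT 180: heading 180 -> 0
  FD 1: (2,0) -> (3,0) [heading=0, draw]
  -- iteration 4/6 --
  RT 180: heading 0 -> 180
  LT 180: heading 180 -> 0
  FD 1: (3,0) -> (4,0) [heading=0, draw]
  -- iteration 5/6 --
  RT 180: heading 0 -> 180
  LT 180: heading 180 -> 0
  FD 1: (4,0) -> (5,0) [heading=0, draw]
  -- iteration 6/6 --
  RT 180: heading 0 -> 180
  LT 180: heading 180 -> 0
  FD 1: (5,0) -> (6,0) [heading=0, draw]
]
Final: pos=(6,0), heading=0, 6 segment(s) drawn
Waypoints (7 total):
(0, 0)
(1, 0)
(2, 0)
(3, 0)
(4, 0)
(5, 0)
(6, 0)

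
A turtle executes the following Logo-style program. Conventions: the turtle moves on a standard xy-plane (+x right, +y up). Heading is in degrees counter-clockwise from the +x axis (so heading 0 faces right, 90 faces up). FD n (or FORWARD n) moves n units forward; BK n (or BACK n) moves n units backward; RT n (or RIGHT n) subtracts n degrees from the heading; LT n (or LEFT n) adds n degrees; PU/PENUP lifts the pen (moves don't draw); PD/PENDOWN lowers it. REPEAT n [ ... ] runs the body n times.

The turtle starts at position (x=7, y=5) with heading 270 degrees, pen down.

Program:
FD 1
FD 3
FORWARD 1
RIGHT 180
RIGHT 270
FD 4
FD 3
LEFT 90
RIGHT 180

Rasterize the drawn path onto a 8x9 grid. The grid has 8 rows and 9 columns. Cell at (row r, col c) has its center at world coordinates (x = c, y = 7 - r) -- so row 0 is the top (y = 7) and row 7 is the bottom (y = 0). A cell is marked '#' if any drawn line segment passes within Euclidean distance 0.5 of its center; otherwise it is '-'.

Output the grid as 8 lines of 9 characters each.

Answer: ---------
---------
-------#-
-------#-
-------#-
-------#-
-------#-
########-

Derivation:
Segment 0: (7,5) -> (7,4)
Segment 1: (7,4) -> (7,1)
Segment 2: (7,1) -> (7,0)
Segment 3: (7,0) -> (3,-0)
Segment 4: (3,-0) -> (-0,-0)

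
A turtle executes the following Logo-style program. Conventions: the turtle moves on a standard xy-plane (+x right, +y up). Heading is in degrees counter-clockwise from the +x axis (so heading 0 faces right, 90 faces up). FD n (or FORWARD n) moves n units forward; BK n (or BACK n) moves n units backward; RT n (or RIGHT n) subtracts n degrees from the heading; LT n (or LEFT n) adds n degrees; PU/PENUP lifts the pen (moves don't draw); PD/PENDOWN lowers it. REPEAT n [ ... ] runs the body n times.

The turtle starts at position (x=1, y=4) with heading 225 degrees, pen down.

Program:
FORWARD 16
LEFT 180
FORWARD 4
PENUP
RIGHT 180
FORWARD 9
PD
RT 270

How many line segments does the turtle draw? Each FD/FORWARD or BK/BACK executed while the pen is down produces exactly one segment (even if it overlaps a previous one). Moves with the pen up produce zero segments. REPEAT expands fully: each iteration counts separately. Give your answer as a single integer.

Answer: 2

Derivation:
Executing turtle program step by step:
Start: pos=(1,4), heading=225, pen down
FD 16: (1,4) -> (-10.314,-7.314) [heading=225, draw]
LT 180: heading 225 -> 45
FD 4: (-10.314,-7.314) -> (-7.485,-4.485) [heading=45, draw]
PU: pen up
RT 180: heading 45 -> 225
FD 9: (-7.485,-4.485) -> (-13.849,-10.849) [heading=225, move]
PD: pen down
RT 270: heading 225 -> 315
Final: pos=(-13.849,-10.849), heading=315, 2 segment(s) drawn
Segments drawn: 2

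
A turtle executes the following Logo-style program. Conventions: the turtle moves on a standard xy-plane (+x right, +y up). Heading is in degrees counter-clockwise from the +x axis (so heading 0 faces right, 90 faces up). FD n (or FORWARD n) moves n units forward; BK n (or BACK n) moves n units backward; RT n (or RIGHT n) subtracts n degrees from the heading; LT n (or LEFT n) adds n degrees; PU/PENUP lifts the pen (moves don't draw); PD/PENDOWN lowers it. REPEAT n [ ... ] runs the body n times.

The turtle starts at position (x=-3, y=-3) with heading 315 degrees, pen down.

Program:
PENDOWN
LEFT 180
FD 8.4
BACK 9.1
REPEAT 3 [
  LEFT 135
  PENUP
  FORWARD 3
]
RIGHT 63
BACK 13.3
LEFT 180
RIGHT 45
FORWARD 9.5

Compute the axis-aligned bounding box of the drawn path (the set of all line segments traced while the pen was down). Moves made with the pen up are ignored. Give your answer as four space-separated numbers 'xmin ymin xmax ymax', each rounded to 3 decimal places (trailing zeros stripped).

Answer: -8.94 -3.495 -2.505 2.94

Derivation:
Executing turtle program step by step:
Start: pos=(-3,-3), heading=315, pen down
PD: pen down
LT 180: heading 315 -> 135
FD 8.4: (-3,-3) -> (-8.94,2.94) [heading=135, draw]
BK 9.1: (-8.94,2.94) -> (-2.505,-3.495) [heading=135, draw]
REPEAT 3 [
  -- iteration 1/3 --
  LT 135: heading 135 -> 270
  PU: pen up
  FD 3: (-2.505,-3.495) -> (-2.505,-6.495) [heading=270, move]
  -- iteration 2/3 --
  LT 135: heading 270 -> 45
  PU: pen up
  FD 3: (-2.505,-6.495) -> (-0.384,-4.374) [heading=45, move]
  -- iteration 3/3 --
  LT 135: heading 45 -> 180
  PU: pen up
  FD 3: (-0.384,-4.374) -> (-3.384,-4.374) [heading=180, move]
]
RT 63: heading 180 -> 117
BK 13.3: (-3.384,-4.374) -> (2.654,-16.224) [heading=117, move]
LT 180: heading 117 -> 297
RT 45: heading 297 -> 252
FD 9.5: (2.654,-16.224) -> (-0.281,-25.259) [heading=252, move]
Final: pos=(-0.281,-25.259), heading=252, 2 segment(s) drawn

Segment endpoints: x in {-8.94, -3, -2.505}, y in {-3.495, -3, 2.94}
xmin=-8.94, ymin=-3.495, xmax=-2.505, ymax=2.94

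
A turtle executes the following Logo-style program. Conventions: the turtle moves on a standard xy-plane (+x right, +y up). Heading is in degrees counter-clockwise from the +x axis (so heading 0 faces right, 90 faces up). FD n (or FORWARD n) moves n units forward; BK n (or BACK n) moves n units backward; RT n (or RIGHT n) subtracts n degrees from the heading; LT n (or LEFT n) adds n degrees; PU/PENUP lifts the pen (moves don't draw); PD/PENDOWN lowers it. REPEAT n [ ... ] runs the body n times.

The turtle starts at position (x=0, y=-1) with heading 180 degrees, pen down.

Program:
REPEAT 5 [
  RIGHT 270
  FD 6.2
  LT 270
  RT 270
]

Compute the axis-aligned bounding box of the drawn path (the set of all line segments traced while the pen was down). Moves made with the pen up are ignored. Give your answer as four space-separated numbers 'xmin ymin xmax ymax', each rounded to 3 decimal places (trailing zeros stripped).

Answer: 0 -7.2 6.2 -1

Derivation:
Executing turtle program step by step:
Start: pos=(0,-1), heading=180, pen down
REPEAT 5 [
  -- iteration 1/5 --
  RT 270: heading 180 -> 270
  FD 6.2: (0,-1) -> (0,-7.2) [heading=270, draw]
  LT 270: heading 270 -> 180
  RT 270: heading 180 -> 270
  -- iteration 2/5 --
  RT 270: heading 270 -> 0
  FD 6.2: (0,-7.2) -> (6.2,-7.2) [heading=0, draw]
  LT 270: heading 0 -> 270
  RT 270: heading 270 -> 0
  -- iteration 3/5 --
  RT 270: heading 0 -> 90
  FD 6.2: (6.2,-7.2) -> (6.2,-1) [heading=90, draw]
  LT 270: heading 90 -> 0
  RT 270: heading 0 -> 90
  -- iteration 4/5 --
  RT 270: heading 90 -> 180
  FD 6.2: (6.2,-1) -> (0,-1) [heading=180, draw]
  LT 270: heading 180 -> 90
  RT 270: heading 90 -> 180
  -- iteration 5/5 --
  RT 270: heading 180 -> 270
  FD 6.2: (0,-1) -> (0,-7.2) [heading=270, draw]
  LT 270: heading 270 -> 180
  RT 270: heading 180 -> 270
]
Final: pos=(0,-7.2), heading=270, 5 segment(s) drawn

Segment endpoints: x in {0, 0, 0, 0, 6.2, 6.2}, y in {-7.2, -7.2, -7.2, -1, -1, -1}
xmin=0, ymin=-7.2, xmax=6.2, ymax=-1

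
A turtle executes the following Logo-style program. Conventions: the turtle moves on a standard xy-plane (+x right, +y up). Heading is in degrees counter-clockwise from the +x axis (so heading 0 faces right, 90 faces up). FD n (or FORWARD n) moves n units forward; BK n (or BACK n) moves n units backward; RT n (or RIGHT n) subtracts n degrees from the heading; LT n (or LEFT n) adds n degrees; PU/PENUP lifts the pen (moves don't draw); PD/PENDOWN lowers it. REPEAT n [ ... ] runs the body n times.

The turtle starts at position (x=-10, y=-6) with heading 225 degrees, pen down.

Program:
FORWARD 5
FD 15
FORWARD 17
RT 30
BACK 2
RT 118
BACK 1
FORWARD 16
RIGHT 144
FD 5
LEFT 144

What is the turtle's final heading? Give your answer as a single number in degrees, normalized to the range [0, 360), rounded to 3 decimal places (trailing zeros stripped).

Answer: 77

Derivation:
Executing turtle program step by step:
Start: pos=(-10,-6), heading=225, pen down
FD 5: (-10,-6) -> (-13.536,-9.536) [heading=225, draw]
FD 15: (-13.536,-9.536) -> (-24.142,-20.142) [heading=225, draw]
FD 17: (-24.142,-20.142) -> (-36.163,-32.163) [heading=225, draw]
RT 30: heading 225 -> 195
BK 2: (-36.163,-32.163) -> (-34.231,-31.645) [heading=195, draw]
RT 118: heading 195 -> 77
BK 1: (-34.231,-31.645) -> (-34.456,-32.62) [heading=77, draw]
FD 16: (-34.456,-32.62) -> (-30.857,-17.03) [heading=77, draw]
RT 144: heading 77 -> 293
FD 5: (-30.857,-17.03) -> (-28.903,-21.632) [heading=293, draw]
LT 144: heading 293 -> 77
Final: pos=(-28.903,-21.632), heading=77, 7 segment(s) drawn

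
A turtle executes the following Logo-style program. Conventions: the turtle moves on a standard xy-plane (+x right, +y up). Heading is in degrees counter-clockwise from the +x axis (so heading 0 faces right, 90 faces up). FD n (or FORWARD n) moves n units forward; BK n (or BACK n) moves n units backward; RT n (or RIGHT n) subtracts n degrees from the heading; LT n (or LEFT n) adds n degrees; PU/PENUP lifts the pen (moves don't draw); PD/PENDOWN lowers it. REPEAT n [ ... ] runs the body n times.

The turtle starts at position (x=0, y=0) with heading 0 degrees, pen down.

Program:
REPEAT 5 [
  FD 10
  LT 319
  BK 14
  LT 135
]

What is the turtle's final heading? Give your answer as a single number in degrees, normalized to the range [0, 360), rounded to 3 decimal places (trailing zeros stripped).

Executing turtle program step by step:
Start: pos=(0,0), heading=0, pen down
REPEAT 5 [
  -- iteration 1/5 --
  FD 10: (0,0) -> (10,0) [heading=0, draw]
  LT 319: heading 0 -> 319
  BK 14: (10,0) -> (-0.566,9.185) [heading=319, draw]
  LT 135: heading 319 -> 94
  -- iteration 2/5 --
  FD 10: (-0.566,9.185) -> (-1.263,19.16) [heading=94, draw]
  LT 319: heading 94 -> 53
  BK 14: (-1.263,19.16) -> (-9.689,7.98) [heading=53, draw]
  LT 135: heading 53 -> 188
  -- iteration 3/5 --
  FD 10: (-9.689,7.98) -> (-19.592,6.588) [heading=188, draw]
  LT 319: heading 188 -> 147
  BK 14: (-19.592,6.588) -> (-7.85,-1.037) [heading=147, draw]
  LT 135: heading 147 -> 282
  -- iteration 4/5 --
  FD 10: (-7.85,-1.037) -> (-5.771,-10.819) [heading=282, draw]
  LT 319: heading 282 -> 241
  BK 14: (-5.771,-10.819) -> (1.016,1.426) [heading=241, draw]
  LT 135: heading 241 -> 16
  -- iteration 5/5 --
  FD 10: (1.016,1.426) -> (10.629,4.182) [heading=16, draw]
  LT 319: heading 16 -> 335
  BK 14: (10.629,4.182) -> (-2.059,10.099) [heading=335, draw]
  LT 135: heading 335 -> 110
]
Final: pos=(-2.059,10.099), heading=110, 10 segment(s) drawn

Answer: 110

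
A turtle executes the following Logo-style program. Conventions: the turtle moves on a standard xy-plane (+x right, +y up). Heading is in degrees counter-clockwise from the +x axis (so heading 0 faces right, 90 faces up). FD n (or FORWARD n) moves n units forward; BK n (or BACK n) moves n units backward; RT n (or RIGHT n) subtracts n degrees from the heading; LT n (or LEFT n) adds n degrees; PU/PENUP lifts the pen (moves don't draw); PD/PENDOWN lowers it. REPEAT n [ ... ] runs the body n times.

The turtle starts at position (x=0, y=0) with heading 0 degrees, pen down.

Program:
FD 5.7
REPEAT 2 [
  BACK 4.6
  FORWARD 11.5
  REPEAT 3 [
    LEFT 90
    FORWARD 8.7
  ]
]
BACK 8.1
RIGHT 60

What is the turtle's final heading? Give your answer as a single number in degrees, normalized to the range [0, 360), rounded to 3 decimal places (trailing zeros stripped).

Executing turtle program step by step:
Start: pos=(0,0), heading=0, pen down
FD 5.7: (0,0) -> (5.7,0) [heading=0, draw]
REPEAT 2 [
  -- iteration 1/2 --
  BK 4.6: (5.7,0) -> (1.1,0) [heading=0, draw]
  FD 11.5: (1.1,0) -> (12.6,0) [heading=0, draw]
  REPEAT 3 [
    -- iteration 1/3 --
    LT 90: heading 0 -> 90
    FD 8.7: (12.6,0) -> (12.6,8.7) [heading=90, draw]
    -- iteration 2/3 --
    LT 90: heading 90 -> 180
    FD 8.7: (12.6,8.7) -> (3.9,8.7) [heading=180, draw]
    -- iteration 3/3 --
    LT 90: heading 180 -> 270
    FD 8.7: (3.9,8.7) -> (3.9,0) [heading=270, draw]
  ]
  -- iteration 2/2 --
  BK 4.6: (3.9,0) -> (3.9,4.6) [heading=270, draw]
  FD 11.5: (3.9,4.6) -> (3.9,-6.9) [heading=270, draw]
  REPEAT 3 [
    -- iteration 1/3 --
    LT 90: heading 270 -> 0
    FD 8.7: (3.9,-6.9) -> (12.6,-6.9) [heading=0, draw]
    -- iteration 2/3 --
    LT 90: heading 0 -> 90
    FD 8.7: (12.6,-6.9) -> (12.6,1.8) [heading=90, draw]
    -- iteration 3/3 --
    LT 90: heading 90 -> 180
    FD 8.7: (12.6,1.8) -> (3.9,1.8) [heading=180, draw]
  ]
]
BK 8.1: (3.9,1.8) -> (12,1.8) [heading=180, draw]
RT 60: heading 180 -> 120
Final: pos=(12,1.8), heading=120, 12 segment(s) drawn

Answer: 120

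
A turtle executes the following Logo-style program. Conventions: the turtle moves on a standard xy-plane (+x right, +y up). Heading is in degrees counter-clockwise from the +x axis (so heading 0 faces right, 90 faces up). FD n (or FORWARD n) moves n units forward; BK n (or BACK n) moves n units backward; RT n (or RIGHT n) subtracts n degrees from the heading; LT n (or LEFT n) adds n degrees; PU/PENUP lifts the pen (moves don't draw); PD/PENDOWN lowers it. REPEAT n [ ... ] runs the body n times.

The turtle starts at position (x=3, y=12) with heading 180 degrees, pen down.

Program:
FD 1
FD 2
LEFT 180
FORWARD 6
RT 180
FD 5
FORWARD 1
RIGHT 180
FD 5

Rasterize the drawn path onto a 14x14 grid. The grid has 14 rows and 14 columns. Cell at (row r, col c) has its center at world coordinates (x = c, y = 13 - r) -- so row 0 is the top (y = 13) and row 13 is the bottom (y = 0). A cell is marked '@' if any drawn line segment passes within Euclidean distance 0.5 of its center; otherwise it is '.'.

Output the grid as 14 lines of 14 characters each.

Answer: ..............
@@@@@@@.......
..............
..............
..............
..............
..............
..............
..............
..............
..............
..............
..............
..............

Derivation:
Segment 0: (3,12) -> (2,12)
Segment 1: (2,12) -> (0,12)
Segment 2: (0,12) -> (6,12)
Segment 3: (6,12) -> (1,12)
Segment 4: (1,12) -> (0,12)
Segment 5: (0,12) -> (5,12)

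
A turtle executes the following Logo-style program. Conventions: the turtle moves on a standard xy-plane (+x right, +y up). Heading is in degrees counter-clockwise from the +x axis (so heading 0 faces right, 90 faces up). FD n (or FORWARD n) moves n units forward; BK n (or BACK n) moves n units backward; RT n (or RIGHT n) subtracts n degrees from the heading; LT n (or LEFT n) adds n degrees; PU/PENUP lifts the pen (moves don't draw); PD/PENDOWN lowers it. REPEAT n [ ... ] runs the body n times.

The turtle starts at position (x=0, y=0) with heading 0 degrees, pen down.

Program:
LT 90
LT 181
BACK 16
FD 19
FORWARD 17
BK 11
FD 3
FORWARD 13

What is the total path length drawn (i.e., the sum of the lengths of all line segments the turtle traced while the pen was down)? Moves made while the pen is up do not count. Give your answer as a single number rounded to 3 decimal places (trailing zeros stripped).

Answer: 79

Derivation:
Executing turtle program step by step:
Start: pos=(0,0), heading=0, pen down
LT 90: heading 0 -> 90
LT 181: heading 90 -> 271
BK 16: (0,0) -> (-0.279,15.998) [heading=271, draw]
FD 19: (-0.279,15.998) -> (0.052,-3) [heading=271, draw]
FD 17: (0.052,-3) -> (0.349,-19.997) [heading=271, draw]
BK 11: (0.349,-19.997) -> (0.157,-8.999) [heading=271, draw]
FD 3: (0.157,-8.999) -> (0.209,-11.998) [heading=271, draw]
FD 13: (0.209,-11.998) -> (0.436,-24.996) [heading=271, draw]
Final: pos=(0.436,-24.996), heading=271, 6 segment(s) drawn

Segment lengths:
  seg 1: (0,0) -> (-0.279,15.998), length = 16
  seg 2: (-0.279,15.998) -> (0.052,-3), length = 19
  seg 3: (0.052,-3) -> (0.349,-19.997), length = 17
  seg 4: (0.349,-19.997) -> (0.157,-8.999), length = 11
  seg 5: (0.157,-8.999) -> (0.209,-11.998), length = 3
  seg 6: (0.209,-11.998) -> (0.436,-24.996), length = 13
Total = 79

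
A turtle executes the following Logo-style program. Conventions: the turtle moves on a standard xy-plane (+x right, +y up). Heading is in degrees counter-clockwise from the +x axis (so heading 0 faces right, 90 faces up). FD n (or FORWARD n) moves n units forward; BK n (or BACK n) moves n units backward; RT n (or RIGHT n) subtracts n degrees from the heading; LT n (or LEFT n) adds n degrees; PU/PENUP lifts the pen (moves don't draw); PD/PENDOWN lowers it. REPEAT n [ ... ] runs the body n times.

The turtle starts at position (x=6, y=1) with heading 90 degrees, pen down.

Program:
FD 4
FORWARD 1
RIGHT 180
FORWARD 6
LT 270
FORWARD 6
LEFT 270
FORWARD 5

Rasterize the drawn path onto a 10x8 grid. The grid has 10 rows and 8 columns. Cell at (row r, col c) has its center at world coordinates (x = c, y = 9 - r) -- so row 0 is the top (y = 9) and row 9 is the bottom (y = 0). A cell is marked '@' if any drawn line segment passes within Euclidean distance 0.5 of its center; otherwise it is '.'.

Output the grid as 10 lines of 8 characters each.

Segment 0: (6,1) -> (6,5)
Segment 1: (6,5) -> (6,6)
Segment 2: (6,6) -> (6,0)
Segment 3: (6,0) -> (0,0)
Segment 4: (0,0) -> (0,5)

Answer: ........
........
........
......@.
@.....@.
@.....@.
@.....@.
@.....@.
@.....@.
@@@@@@@.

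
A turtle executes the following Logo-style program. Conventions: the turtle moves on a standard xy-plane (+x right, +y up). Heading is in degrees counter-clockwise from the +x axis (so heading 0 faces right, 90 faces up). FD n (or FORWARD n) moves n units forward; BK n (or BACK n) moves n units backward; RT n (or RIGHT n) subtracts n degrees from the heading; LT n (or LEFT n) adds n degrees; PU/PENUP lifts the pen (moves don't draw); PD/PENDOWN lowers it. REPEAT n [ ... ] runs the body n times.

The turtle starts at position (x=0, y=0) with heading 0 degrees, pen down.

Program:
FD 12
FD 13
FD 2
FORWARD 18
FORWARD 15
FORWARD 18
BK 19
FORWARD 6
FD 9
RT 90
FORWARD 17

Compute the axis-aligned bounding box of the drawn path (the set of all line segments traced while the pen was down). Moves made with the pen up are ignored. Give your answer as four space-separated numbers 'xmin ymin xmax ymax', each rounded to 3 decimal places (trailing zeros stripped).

Executing turtle program step by step:
Start: pos=(0,0), heading=0, pen down
FD 12: (0,0) -> (12,0) [heading=0, draw]
FD 13: (12,0) -> (25,0) [heading=0, draw]
FD 2: (25,0) -> (27,0) [heading=0, draw]
FD 18: (27,0) -> (45,0) [heading=0, draw]
FD 15: (45,0) -> (60,0) [heading=0, draw]
FD 18: (60,0) -> (78,0) [heading=0, draw]
BK 19: (78,0) -> (59,0) [heading=0, draw]
FD 6: (59,0) -> (65,0) [heading=0, draw]
FD 9: (65,0) -> (74,0) [heading=0, draw]
RT 90: heading 0 -> 270
FD 17: (74,0) -> (74,-17) [heading=270, draw]
Final: pos=(74,-17), heading=270, 10 segment(s) drawn

Segment endpoints: x in {0, 12, 25, 27, 45, 59, 60, 65, 74, 78}, y in {-17, 0}
xmin=0, ymin=-17, xmax=78, ymax=0

Answer: 0 -17 78 0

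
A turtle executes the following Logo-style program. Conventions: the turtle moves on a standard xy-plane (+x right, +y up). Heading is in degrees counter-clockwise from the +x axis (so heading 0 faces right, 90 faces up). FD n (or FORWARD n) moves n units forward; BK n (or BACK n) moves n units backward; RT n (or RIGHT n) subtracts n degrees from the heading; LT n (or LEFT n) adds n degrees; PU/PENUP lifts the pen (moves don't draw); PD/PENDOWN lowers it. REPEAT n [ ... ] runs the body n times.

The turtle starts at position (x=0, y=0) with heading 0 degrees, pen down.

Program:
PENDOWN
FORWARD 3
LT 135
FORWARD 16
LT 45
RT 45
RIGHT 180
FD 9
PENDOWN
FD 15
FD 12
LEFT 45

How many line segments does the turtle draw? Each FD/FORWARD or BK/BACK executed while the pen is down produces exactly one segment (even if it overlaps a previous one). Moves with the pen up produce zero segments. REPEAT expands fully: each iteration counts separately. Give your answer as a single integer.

Executing turtle program step by step:
Start: pos=(0,0), heading=0, pen down
PD: pen down
FD 3: (0,0) -> (3,0) [heading=0, draw]
LT 135: heading 0 -> 135
FD 16: (3,0) -> (-8.314,11.314) [heading=135, draw]
LT 45: heading 135 -> 180
RT 45: heading 180 -> 135
RT 180: heading 135 -> 315
FD 9: (-8.314,11.314) -> (-1.95,4.95) [heading=315, draw]
PD: pen down
FD 15: (-1.95,4.95) -> (8.657,-5.657) [heading=315, draw]
FD 12: (8.657,-5.657) -> (17.142,-14.142) [heading=315, draw]
LT 45: heading 315 -> 0
Final: pos=(17.142,-14.142), heading=0, 5 segment(s) drawn
Segments drawn: 5

Answer: 5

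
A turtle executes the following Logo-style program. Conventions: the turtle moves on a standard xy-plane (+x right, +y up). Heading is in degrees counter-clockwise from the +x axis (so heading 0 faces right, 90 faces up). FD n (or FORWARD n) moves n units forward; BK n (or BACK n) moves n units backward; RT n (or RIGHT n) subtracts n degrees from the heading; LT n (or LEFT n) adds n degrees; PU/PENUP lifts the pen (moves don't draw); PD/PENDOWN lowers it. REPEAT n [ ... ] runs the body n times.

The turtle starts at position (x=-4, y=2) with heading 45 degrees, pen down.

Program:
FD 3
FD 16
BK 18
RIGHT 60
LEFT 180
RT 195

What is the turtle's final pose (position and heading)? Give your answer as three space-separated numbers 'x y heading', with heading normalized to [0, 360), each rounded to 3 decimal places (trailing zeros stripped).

Executing turtle program step by step:
Start: pos=(-4,2), heading=45, pen down
FD 3: (-4,2) -> (-1.879,4.121) [heading=45, draw]
FD 16: (-1.879,4.121) -> (9.435,15.435) [heading=45, draw]
BK 18: (9.435,15.435) -> (-3.293,2.707) [heading=45, draw]
RT 60: heading 45 -> 345
LT 180: heading 345 -> 165
RT 195: heading 165 -> 330
Final: pos=(-3.293,2.707), heading=330, 3 segment(s) drawn

Answer: -3.293 2.707 330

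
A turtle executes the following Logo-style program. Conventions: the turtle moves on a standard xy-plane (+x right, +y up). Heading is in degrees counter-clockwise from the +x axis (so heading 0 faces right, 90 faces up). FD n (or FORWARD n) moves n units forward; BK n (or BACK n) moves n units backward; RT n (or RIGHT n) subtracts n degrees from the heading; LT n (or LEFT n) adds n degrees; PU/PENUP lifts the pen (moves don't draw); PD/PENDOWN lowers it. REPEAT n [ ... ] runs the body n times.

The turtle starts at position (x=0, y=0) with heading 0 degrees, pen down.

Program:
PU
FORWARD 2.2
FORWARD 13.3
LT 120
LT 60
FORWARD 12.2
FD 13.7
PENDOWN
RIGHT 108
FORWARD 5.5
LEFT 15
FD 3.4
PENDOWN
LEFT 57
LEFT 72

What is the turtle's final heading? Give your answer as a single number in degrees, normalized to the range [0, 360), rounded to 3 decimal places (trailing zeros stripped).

Answer: 216

Derivation:
Executing turtle program step by step:
Start: pos=(0,0), heading=0, pen down
PU: pen up
FD 2.2: (0,0) -> (2.2,0) [heading=0, move]
FD 13.3: (2.2,0) -> (15.5,0) [heading=0, move]
LT 120: heading 0 -> 120
LT 60: heading 120 -> 180
FD 12.2: (15.5,0) -> (3.3,0) [heading=180, move]
FD 13.7: (3.3,0) -> (-10.4,0) [heading=180, move]
PD: pen down
RT 108: heading 180 -> 72
FD 5.5: (-10.4,0) -> (-8.7,5.231) [heading=72, draw]
LT 15: heading 72 -> 87
FD 3.4: (-8.7,5.231) -> (-8.522,8.626) [heading=87, draw]
PD: pen down
LT 57: heading 87 -> 144
LT 72: heading 144 -> 216
Final: pos=(-8.522,8.626), heading=216, 2 segment(s) drawn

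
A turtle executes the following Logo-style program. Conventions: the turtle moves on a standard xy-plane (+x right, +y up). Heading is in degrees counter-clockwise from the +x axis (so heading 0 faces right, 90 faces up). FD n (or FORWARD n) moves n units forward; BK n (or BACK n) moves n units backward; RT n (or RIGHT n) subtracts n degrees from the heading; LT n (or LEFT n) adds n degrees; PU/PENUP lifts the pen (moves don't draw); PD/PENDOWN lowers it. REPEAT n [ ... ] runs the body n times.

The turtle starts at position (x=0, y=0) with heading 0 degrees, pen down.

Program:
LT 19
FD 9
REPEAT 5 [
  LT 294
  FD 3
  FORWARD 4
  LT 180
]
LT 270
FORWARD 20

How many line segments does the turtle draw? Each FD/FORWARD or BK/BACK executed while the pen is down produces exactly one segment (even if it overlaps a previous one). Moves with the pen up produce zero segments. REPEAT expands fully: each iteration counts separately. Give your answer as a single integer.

Executing turtle program step by step:
Start: pos=(0,0), heading=0, pen down
LT 19: heading 0 -> 19
FD 9: (0,0) -> (8.51,2.93) [heading=19, draw]
REPEAT 5 [
  -- iteration 1/5 --
  LT 294: heading 19 -> 313
  FD 3: (8.51,2.93) -> (10.556,0.736) [heading=313, draw]
  FD 4: (10.556,0.736) -> (13.284,-2.189) [heading=313, draw]
  LT 180: heading 313 -> 133
  -- iteration 2/5 --
  LT 294: heading 133 -> 67
  FD 3: (13.284,-2.189) -> (14.456,0.572) [heading=67, draw]
  FD 4: (14.456,0.572) -> (16.019,4.254) [heading=67, draw]
  LT 180: heading 67 -> 247
  -- iteration 3/5 --
  LT 294: heading 247 -> 181
  FD 3: (16.019,4.254) -> (13.019,4.202) [heading=181, draw]
  FD 4: (13.019,4.202) -> (9.02,4.132) [heading=181, draw]
  LT 180: heading 181 -> 1
  -- iteration 4/5 --
  LT 294: heading 1 -> 295
  FD 3: (9.02,4.132) -> (10.288,1.413) [heading=295, draw]
  FD 4: (10.288,1.413) -> (11.978,-2.212) [heading=295, draw]
  LT 180: heading 295 -> 115
  -- iteration 5/5 --
  LT 294: heading 115 -> 49
  FD 3: (11.978,-2.212) -> (13.946,0.052) [heading=49, draw]
  FD 4: (13.946,0.052) -> (16.571,3.071) [heading=49, draw]
  LT 180: heading 49 -> 229
]
LT 270: heading 229 -> 139
FD 20: (16.571,3.071) -> (1.476,16.192) [heading=139, draw]
Final: pos=(1.476,16.192), heading=139, 12 segment(s) drawn
Segments drawn: 12

Answer: 12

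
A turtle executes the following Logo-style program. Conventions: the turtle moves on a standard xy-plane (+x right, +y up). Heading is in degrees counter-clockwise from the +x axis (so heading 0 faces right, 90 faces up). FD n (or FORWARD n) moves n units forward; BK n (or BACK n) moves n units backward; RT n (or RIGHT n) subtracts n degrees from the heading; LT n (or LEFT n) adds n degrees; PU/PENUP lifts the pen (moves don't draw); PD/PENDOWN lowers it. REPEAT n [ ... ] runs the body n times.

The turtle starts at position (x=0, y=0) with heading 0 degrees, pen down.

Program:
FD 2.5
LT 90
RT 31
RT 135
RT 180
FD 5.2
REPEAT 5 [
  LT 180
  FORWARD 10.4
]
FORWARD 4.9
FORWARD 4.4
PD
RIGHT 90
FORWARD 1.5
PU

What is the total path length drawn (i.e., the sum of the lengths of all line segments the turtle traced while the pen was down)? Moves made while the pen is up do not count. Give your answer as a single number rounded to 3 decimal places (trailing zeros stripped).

Executing turtle program step by step:
Start: pos=(0,0), heading=0, pen down
FD 2.5: (0,0) -> (2.5,0) [heading=0, draw]
LT 90: heading 0 -> 90
RT 31: heading 90 -> 59
RT 135: heading 59 -> 284
RT 180: heading 284 -> 104
FD 5.2: (2.5,0) -> (1.242,5.046) [heading=104, draw]
REPEAT 5 [
  -- iteration 1/5 --
  LT 180: heading 104 -> 284
  FD 10.4: (1.242,5.046) -> (3.758,-5.046) [heading=284, draw]
  -- iteration 2/5 --
  LT 180: heading 284 -> 104
  FD 10.4: (3.758,-5.046) -> (1.242,5.046) [heading=104, draw]
  -- iteration 3/5 --
  LT 180: heading 104 -> 284
  FD 10.4: (1.242,5.046) -> (3.758,-5.046) [heading=284, draw]
  -- iteration 4/5 --
  LT 180: heading 284 -> 104
  FD 10.4: (3.758,-5.046) -> (1.242,5.046) [heading=104, draw]
  -- iteration 5/5 --
  LT 180: heading 104 -> 284
  FD 10.4: (1.242,5.046) -> (3.758,-5.046) [heading=284, draw]
]
FD 4.9: (3.758,-5.046) -> (4.943,-9.8) [heading=284, draw]
FD 4.4: (4.943,-9.8) -> (6.008,-14.069) [heading=284, draw]
PD: pen down
RT 90: heading 284 -> 194
FD 1.5: (6.008,-14.069) -> (4.552,-14.432) [heading=194, draw]
PU: pen up
Final: pos=(4.552,-14.432), heading=194, 10 segment(s) drawn

Segment lengths:
  seg 1: (0,0) -> (2.5,0), length = 2.5
  seg 2: (2.5,0) -> (1.242,5.046), length = 5.2
  seg 3: (1.242,5.046) -> (3.758,-5.046), length = 10.4
  seg 4: (3.758,-5.046) -> (1.242,5.046), length = 10.4
  seg 5: (1.242,5.046) -> (3.758,-5.046), length = 10.4
  seg 6: (3.758,-5.046) -> (1.242,5.046), length = 10.4
  seg 7: (1.242,5.046) -> (3.758,-5.046), length = 10.4
  seg 8: (3.758,-5.046) -> (4.943,-9.8), length = 4.9
  seg 9: (4.943,-9.8) -> (6.008,-14.069), length = 4.4
  seg 10: (6.008,-14.069) -> (4.552,-14.432), length = 1.5
Total = 70.5

Answer: 70.5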